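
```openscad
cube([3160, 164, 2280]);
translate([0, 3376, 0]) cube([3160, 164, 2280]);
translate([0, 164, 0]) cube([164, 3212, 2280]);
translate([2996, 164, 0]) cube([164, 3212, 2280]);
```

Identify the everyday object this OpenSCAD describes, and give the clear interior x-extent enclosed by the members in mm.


A house (or room) frame. The interior width is 2832 mm.

Four 2280 mm walls enclosing a rectangle with no floor or roof — a room or house frame. Outside width is 3160 mm and wall thickness is 164 mm, so the interior width is 3160 − 2 × 164 = 2832 mm.


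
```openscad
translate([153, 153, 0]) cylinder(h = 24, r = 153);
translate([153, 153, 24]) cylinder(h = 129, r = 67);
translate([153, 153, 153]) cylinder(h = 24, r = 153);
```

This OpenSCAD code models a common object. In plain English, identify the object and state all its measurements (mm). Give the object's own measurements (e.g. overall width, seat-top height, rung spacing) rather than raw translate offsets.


A spool: two coaxial disc flanges of radius 153 mm and thickness 24 mm, joined by a core cylinder of radius 67 mm and height 129 mm. The lower flange rests on z = 0 and the three cylinders share a vertical axis.


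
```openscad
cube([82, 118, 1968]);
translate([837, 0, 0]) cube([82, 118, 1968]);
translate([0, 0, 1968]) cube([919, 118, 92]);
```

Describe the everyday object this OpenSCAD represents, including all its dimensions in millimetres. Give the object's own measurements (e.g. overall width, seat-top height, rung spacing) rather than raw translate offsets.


A door frame. The clear opening is 755 mm wide and 1968 mm high. Two 82 mm wide jambs, 118 mm deep, stand either side of the opening from the floor to the top of the opening. A 92 mm thick head sits across the top of both jambs, spanning the full outside width of the frame.


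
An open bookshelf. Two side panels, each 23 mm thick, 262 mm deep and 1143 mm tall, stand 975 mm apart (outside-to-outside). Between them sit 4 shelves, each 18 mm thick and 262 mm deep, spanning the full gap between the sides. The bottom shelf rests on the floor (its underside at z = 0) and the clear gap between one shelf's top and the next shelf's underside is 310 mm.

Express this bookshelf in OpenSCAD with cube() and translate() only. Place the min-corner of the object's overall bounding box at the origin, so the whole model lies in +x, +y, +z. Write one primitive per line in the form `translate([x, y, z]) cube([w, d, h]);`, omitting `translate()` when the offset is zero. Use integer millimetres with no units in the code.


cube([23, 262, 1143]);
translate([952, 0, 0]) cube([23, 262, 1143]);
translate([23, 0, 0]) cube([929, 262, 18]);
translate([23, 0, 328]) cube([929, 262, 18]);
translate([23, 0, 656]) cube([929, 262, 18]);
translate([23, 0, 984]) cube([929, 262, 18]);


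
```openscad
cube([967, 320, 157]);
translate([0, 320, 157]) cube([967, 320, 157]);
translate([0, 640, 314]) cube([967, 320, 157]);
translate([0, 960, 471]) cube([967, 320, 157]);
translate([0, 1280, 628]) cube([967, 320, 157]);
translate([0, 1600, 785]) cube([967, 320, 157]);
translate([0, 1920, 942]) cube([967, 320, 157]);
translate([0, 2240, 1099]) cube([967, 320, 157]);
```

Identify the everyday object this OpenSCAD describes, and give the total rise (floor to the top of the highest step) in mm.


A staircase. The total rise is 1256 mm.

8 identical blocks, each offset up and back from the previous — a staircase. Each step is 157 mm tall and there are 8 of them, so the total rise is 8 × 157 = 1256 mm.


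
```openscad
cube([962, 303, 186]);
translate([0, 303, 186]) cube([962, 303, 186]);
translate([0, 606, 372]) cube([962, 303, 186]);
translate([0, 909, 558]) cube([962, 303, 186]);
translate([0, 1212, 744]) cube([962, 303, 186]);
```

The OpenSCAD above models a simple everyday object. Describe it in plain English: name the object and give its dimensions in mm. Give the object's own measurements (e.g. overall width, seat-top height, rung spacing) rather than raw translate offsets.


A straight staircase of 5 solid steps. Each step is 962 mm wide (x), 303 mm deep (y, the going) and 186 mm tall (the rise). The first step rests on the floor; each subsequent step sits one going further in +y and one rise higher in +z, directly behind and above the previous step with no overlap.


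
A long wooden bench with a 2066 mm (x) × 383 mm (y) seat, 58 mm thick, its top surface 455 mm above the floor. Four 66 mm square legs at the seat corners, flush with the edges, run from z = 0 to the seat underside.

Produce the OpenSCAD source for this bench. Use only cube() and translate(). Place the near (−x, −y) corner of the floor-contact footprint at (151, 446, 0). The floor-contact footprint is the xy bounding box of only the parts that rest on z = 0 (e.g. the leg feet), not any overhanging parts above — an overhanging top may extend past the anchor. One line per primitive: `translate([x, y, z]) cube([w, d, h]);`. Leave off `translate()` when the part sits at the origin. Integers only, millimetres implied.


translate([151, 446, 397]) cube([2066, 383, 58]);
translate([151, 446, 0]) cube([66, 66, 397]);
translate([151, 763, 0]) cube([66, 66, 397]);
translate([2151, 446, 0]) cube([66, 66, 397]);
translate([2151, 763, 0]) cube([66, 66, 397]);


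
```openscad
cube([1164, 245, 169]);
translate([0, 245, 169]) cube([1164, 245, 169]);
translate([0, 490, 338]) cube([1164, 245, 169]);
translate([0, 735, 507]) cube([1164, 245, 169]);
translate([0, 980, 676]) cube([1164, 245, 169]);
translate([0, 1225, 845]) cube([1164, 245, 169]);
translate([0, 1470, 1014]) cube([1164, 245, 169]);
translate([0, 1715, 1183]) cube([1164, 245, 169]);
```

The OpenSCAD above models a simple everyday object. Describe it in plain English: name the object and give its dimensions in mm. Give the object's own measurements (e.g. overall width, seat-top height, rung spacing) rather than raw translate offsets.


A straight staircase of 8 solid steps. Each step is 1164 mm wide (x), 245 mm deep (y, the going) and 169 mm tall (the rise). The first step rests on the floor; each subsequent step sits one going further in +y and one rise higher in +z, directly behind and above the previous step with no overlap.


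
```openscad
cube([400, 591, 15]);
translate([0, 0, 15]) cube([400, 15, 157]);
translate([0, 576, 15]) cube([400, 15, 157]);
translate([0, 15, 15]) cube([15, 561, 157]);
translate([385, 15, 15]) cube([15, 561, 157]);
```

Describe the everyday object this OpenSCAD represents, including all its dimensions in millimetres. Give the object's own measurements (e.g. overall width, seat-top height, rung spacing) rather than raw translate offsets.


An open-topped rectangular box: outside dimensions 400×591×172 mm, with a uniform wall and base thickness of 15 mm. The base is a full 400×591 slab on the floor; four walls sit on top of the base. The front and back walls (the −y and +y sides) span the full width; the two side walls fit between them.


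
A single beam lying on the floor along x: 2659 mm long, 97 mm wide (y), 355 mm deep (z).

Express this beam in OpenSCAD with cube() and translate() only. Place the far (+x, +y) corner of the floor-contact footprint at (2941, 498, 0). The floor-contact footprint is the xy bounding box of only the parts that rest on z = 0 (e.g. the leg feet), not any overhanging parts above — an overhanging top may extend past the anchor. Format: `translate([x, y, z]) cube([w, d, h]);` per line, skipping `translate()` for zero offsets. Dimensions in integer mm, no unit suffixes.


translate([282, 401, 0]) cube([2659, 97, 355]);


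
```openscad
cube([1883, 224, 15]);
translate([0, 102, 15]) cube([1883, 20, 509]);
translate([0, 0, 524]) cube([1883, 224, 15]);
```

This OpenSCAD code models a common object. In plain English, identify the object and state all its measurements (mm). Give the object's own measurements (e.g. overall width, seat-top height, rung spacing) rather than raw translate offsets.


An I-beam lying along x, 1883 mm long. Overall section height 539 mm. Two flanges 224 mm wide (y) and 15 mm thick, one on the floor and one at the top; a web 20 mm thick runs between them, centred on the flange width.


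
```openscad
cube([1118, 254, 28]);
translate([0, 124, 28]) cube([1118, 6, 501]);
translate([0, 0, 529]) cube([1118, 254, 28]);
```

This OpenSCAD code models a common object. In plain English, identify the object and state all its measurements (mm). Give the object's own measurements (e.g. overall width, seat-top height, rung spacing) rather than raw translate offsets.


An I-beam lying along x, 1118 mm long. Overall section height 557 mm. Two flanges 254 mm wide (y) and 28 mm thick, one on the floor and one at the top; a web 6 mm thick runs between them, centred on the flange width.


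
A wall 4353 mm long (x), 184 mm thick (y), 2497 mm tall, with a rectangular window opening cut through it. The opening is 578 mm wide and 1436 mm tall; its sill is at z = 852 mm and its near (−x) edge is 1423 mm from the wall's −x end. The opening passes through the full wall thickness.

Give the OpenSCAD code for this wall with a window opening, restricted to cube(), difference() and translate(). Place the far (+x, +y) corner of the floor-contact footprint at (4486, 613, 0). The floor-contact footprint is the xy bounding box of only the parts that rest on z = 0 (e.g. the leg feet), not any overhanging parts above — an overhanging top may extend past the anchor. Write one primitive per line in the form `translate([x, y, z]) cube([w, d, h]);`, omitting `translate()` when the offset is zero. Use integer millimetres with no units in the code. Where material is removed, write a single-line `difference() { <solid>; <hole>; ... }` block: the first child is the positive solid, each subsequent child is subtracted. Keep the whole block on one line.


difference() { translate([133, 429, 0]) cube([4353, 184, 2497]); translate([1556, 429, 852]) cube([578, 184, 1436]); }


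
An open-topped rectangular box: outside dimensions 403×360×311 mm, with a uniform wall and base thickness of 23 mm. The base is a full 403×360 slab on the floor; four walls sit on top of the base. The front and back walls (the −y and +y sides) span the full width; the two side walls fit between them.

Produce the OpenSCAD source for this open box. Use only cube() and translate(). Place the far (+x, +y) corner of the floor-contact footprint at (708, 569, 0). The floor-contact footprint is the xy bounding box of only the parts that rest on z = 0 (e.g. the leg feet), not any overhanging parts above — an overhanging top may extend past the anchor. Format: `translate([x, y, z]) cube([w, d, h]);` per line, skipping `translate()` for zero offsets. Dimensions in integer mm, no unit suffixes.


translate([305, 209, 0]) cube([403, 360, 23]);
translate([305, 209, 23]) cube([403, 23, 288]);
translate([305, 546, 23]) cube([403, 23, 288]);
translate([305, 232, 23]) cube([23, 314, 288]);
translate([685, 232, 23]) cube([23, 314, 288]);


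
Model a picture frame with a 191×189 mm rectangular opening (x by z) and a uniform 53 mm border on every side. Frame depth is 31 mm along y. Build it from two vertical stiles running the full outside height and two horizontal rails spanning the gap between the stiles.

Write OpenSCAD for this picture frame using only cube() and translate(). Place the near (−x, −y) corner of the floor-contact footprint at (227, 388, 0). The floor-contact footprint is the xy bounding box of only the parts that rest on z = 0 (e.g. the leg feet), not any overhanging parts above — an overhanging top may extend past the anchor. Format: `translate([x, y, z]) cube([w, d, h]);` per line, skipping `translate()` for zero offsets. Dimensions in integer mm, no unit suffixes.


translate([227, 388, 0]) cube([53, 31, 295]);
translate([471, 388, 0]) cube([53, 31, 295]);
translate([280, 388, 0]) cube([191, 31, 53]);
translate([280, 388, 242]) cube([191, 31, 53]);


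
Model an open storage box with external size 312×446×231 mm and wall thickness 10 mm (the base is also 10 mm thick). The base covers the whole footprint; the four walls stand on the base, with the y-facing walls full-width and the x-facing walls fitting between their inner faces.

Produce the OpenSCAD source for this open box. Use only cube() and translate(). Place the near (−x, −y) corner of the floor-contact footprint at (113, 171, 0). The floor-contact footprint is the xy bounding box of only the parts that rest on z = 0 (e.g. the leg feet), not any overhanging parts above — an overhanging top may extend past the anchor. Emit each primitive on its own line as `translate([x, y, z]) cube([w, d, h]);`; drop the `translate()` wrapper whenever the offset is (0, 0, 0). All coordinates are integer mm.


translate([113, 171, 0]) cube([312, 446, 10]);
translate([113, 171, 10]) cube([312, 10, 221]);
translate([113, 607, 10]) cube([312, 10, 221]);
translate([113, 181, 10]) cube([10, 426, 221]);
translate([415, 181, 10]) cube([10, 426, 221]);


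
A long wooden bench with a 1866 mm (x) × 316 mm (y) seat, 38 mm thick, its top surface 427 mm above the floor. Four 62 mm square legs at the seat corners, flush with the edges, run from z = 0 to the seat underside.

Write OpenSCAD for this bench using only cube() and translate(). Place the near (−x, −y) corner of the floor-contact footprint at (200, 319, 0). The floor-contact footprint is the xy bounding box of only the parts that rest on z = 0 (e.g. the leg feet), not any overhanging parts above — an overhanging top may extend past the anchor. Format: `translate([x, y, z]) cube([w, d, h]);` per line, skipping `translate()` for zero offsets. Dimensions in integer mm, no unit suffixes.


// leg_h = 427 − 38 = 389
translate([200, 319, 389]) cube([1866, 316, 38]);
translate([200, 319, 0]) cube([62, 62, 389]);
translate([200, 573, 0]) cube([62, 62, 389]);
translate([2004, 319, 0]) cube([62, 62, 389]);
translate([2004, 573, 0]) cube([62, 62, 389]);


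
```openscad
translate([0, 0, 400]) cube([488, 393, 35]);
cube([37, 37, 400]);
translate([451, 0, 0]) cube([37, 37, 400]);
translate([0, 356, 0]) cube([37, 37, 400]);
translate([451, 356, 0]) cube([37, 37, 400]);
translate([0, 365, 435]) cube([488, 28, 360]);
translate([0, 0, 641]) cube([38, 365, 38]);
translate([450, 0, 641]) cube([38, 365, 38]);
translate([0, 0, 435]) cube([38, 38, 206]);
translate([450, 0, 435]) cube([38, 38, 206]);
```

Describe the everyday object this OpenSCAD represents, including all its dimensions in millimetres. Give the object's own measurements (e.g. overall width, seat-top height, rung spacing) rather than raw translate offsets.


A chair. The seat is a 488×393×35 mm slab with its top at z = 435 mm, on four 37×37 mm corner legs (flush with the seat edges, standing on z = 0). A flat backrest 28 mm thick, 360 mm tall, spans the full seat width and rises from the seat top along its +y edge, rear face flush with the rear of the seat. Two armrests of 38×38 mm section run along each side from the seat's front edge to the front of the backrest, top faces 244 mm above the seat top and outer faces flush with the seat's x-edges; a 38×38 mm post under the front of each armrest stands on the seat at the front corner.


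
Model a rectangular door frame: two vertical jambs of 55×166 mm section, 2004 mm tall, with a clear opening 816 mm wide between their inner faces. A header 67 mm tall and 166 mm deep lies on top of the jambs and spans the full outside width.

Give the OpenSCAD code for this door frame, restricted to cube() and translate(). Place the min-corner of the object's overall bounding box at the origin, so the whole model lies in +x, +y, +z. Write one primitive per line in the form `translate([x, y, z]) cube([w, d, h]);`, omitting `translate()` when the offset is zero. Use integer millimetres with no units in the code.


cube([55, 166, 2004]);
translate([871, 0, 0]) cube([55, 166, 2004]);
translate([0, 0, 2004]) cube([926, 166, 67]);


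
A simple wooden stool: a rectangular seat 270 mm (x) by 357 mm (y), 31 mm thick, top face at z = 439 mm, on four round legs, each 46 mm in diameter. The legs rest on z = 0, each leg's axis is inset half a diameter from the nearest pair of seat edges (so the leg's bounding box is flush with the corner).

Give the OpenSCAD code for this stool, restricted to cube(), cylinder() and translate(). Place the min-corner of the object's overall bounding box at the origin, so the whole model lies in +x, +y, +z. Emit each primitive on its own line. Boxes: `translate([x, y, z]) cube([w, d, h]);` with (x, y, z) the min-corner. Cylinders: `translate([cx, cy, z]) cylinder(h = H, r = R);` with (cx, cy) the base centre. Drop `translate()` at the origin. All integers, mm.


translate([0, 0, 408]) cube([270, 357, 31]);
translate([23, 23, 0]) cylinder(h = 408, r = 23);
translate([247, 23, 0]) cylinder(h = 408, r = 23);
translate([23, 334, 0]) cylinder(h = 408, r = 23);
translate([247, 334, 0]) cylinder(h = 408, r = 23);


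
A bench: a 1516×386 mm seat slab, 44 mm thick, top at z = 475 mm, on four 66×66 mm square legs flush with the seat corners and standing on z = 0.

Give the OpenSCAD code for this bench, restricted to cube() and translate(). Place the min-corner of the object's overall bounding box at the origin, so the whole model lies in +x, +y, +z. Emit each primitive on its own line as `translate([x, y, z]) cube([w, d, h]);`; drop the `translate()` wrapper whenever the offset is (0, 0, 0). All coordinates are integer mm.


translate([0, 0, 431]) cube([1516, 386, 44]);
cube([66, 66, 431]);
translate([0, 320, 0]) cube([66, 66, 431]);
translate([1450, 0, 0]) cube([66, 66, 431]);
translate([1450, 320, 0]) cube([66, 66, 431]);


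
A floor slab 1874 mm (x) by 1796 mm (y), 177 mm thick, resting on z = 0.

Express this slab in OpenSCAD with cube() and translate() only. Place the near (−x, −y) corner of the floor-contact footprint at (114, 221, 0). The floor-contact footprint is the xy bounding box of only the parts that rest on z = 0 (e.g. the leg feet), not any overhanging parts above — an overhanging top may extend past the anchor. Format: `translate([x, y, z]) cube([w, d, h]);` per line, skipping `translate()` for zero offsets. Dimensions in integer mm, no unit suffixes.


translate([114, 221, 0]) cube([1874, 1796, 177]);


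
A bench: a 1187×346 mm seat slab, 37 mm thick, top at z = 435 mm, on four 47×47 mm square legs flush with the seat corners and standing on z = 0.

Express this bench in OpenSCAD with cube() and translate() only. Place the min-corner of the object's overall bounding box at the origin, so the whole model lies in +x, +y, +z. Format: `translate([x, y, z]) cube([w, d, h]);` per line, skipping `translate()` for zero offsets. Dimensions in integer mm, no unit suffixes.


translate([0, 0, 398]) cube([1187, 346, 37]);
cube([47, 47, 398]);
translate([0, 299, 0]) cube([47, 47, 398]);
translate([1140, 0, 0]) cube([47, 47, 398]);
translate([1140, 299, 0]) cube([47, 47, 398]);


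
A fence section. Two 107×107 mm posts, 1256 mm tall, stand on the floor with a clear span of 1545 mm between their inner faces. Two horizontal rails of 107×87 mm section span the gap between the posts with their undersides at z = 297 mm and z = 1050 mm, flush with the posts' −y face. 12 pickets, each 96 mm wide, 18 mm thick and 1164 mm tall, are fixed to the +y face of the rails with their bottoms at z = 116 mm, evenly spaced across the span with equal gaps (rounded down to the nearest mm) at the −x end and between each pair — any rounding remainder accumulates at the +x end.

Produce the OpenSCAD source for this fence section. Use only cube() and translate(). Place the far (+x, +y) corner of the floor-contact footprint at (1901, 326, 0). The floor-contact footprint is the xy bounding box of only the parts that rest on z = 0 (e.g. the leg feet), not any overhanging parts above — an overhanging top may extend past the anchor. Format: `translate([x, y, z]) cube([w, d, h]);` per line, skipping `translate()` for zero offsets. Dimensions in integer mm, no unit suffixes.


translate([142, 219, 0]) cube([107, 107, 1256]);
translate([1794, 219, 0]) cube([107, 107, 1256]);
translate([249, 219, 297]) cube([1545, 107, 87]);
translate([249, 219, 1050]) cube([1545, 107, 87]);
translate([279, 326, 116]) cube([96, 18, 1164]);
translate([405, 326, 116]) cube([96, 18, 1164]);
translate([531, 326, 116]) cube([96, 18, 1164]);
translate([657, 326, 116]) cube([96, 18, 1164]);
translate([783, 326, 116]) cube([96, 18, 1164]);
translate([909, 326, 116]) cube([96, 18, 1164]);
translate([1035, 326, 116]) cube([96, 18, 1164]);
translate([1161, 326, 116]) cube([96, 18, 1164]);
translate([1287, 326, 116]) cube([96, 18, 1164]);
translate([1413, 326, 116]) cube([96, 18, 1164]);
translate([1539, 326, 116]) cube([96, 18, 1164]);
translate([1665, 326, 116]) cube([96, 18, 1164]);


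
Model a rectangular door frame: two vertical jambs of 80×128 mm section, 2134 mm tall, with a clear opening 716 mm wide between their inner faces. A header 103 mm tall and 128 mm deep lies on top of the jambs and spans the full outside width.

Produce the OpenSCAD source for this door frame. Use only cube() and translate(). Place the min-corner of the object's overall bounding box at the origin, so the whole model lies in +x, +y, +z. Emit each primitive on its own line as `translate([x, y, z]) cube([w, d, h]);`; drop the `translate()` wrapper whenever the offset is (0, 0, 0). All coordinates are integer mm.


cube([80, 128, 2134]);
translate([796, 0, 0]) cube([80, 128, 2134]);
translate([0, 0, 2134]) cube([876, 128, 103]);


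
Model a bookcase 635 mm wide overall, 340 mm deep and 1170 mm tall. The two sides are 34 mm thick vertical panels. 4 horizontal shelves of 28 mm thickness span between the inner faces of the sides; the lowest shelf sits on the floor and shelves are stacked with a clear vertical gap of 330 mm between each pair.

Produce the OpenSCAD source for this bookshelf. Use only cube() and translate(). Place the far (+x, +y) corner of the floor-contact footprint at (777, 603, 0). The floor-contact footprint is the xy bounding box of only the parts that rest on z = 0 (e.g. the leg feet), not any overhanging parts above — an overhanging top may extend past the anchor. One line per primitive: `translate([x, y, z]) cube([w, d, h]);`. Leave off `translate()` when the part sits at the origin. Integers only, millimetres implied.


translate([142, 263, 0]) cube([34, 340, 1170]);
translate([743, 263, 0]) cube([34, 340, 1170]);
translate([176, 263, 0]) cube([567, 340, 28]);
translate([176, 263, 358]) cube([567, 340, 28]);
translate([176, 263, 716]) cube([567, 340, 28]);
translate([176, 263, 1074]) cube([567, 340, 28]);


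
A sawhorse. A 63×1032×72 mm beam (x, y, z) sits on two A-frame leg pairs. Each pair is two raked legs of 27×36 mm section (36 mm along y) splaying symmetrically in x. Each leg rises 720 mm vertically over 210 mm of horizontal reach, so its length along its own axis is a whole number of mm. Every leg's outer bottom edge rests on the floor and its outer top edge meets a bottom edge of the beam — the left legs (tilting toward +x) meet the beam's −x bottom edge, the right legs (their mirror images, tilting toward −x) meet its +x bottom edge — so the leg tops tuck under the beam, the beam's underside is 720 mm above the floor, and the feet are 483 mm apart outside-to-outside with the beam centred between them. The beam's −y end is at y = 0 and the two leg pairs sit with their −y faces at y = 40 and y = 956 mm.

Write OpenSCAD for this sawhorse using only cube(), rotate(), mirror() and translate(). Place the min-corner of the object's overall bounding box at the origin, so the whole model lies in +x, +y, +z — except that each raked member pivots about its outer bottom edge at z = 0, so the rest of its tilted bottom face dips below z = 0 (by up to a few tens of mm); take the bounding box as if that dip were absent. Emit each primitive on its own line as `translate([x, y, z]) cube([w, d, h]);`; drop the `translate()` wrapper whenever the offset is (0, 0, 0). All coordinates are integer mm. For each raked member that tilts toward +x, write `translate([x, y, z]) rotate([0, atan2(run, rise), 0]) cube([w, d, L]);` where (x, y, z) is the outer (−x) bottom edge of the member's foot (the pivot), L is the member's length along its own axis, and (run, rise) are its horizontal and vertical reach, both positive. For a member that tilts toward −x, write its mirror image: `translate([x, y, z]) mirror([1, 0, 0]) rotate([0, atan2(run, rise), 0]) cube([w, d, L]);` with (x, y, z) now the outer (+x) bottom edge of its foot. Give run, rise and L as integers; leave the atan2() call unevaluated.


// leg length = √(210² + 720²) = 750
// right-leg outer foot x = 2·210 + 63 = 483
// beam min-corner = (210, 0, 720)
translate([210, 0, 720]) cube([63, 1032, 72]);
translate([0, 40, 0]) rotate([0, atan2(210, 720), 0]) cube([27, 36, 750]);
translate([483, 40, 0]) mirror([1, 0, 0]) rotate([0, atan2(210, 720), 0]) cube([27, 36, 750]);
translate([0, 956, 0]) rotate([0, atan2(210, 720), 0]) cube([27, 36, 750]);
translate([483, 956, 0]) mirror([1, 0, 0]) rotate([0, atan2(210, 720), 0]) cube([27, 36, 750]);


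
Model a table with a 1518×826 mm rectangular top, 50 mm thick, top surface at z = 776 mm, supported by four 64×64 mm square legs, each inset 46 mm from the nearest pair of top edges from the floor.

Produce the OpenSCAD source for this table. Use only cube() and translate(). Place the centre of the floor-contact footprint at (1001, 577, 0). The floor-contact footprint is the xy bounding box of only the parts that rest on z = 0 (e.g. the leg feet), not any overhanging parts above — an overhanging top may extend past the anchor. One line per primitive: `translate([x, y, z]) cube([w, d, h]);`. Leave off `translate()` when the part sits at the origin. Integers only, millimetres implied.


translate([242, 164, 726]) cube([1518, 826, 50]);
translate([288, 210, 0]) cube([64, 64, 726]);
translate([1650, 210, 0]) cube([64, 64, 726]);
translate([288, 880, 0]) cube([64, 64, 726]);
translate([1650, 880, 0]) cube([64, 64, 726]);


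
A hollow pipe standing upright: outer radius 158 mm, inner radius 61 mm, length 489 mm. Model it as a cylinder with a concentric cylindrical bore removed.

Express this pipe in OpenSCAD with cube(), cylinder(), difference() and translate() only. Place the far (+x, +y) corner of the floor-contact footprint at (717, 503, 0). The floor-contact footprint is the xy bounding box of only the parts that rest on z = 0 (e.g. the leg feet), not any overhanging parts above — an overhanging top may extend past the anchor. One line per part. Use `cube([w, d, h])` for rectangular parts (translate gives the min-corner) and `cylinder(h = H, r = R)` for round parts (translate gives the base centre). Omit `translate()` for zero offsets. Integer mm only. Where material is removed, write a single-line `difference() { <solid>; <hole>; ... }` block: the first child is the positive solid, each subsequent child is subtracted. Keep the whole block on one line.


difference() { translate([559, 345, 0]) cylinder(h = 489, r = 158); translate([559, 345, 0]) cylinder(h = 489, r = 61); }


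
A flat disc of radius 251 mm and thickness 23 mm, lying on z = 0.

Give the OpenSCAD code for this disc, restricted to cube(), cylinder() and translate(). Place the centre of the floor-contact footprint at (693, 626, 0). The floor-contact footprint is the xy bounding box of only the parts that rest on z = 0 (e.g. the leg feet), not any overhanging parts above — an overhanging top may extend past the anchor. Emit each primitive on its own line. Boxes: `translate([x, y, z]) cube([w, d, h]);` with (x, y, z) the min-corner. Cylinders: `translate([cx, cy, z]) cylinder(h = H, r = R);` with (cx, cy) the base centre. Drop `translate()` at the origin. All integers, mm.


translate([693, 626, 0]) cylinder(h = 23, r = 251);


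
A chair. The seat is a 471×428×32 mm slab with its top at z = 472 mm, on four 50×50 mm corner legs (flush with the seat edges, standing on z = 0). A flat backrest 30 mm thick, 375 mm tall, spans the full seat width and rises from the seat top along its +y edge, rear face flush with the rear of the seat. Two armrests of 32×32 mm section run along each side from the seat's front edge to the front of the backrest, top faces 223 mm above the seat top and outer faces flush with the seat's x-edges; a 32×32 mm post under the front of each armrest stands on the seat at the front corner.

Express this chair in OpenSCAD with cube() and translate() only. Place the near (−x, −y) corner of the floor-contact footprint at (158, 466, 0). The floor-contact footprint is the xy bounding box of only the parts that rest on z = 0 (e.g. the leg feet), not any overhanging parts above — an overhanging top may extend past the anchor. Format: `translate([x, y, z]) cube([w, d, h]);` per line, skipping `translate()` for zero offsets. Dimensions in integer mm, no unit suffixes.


translate([158, 466, 440]) cube([471, 428, 32]);
translate([158, 466, 0]) cube([50, 50, 440]);
translate([579, 466, 0]) cube([50, 50, 440]);
translate([158, 844, 0]) cube([50, 50, 440]);
translate([579, 844, 0]) cube([50, 50, 440]);
translate([158, 864, 472]) cube([471, 30, 375]);
translate([158, 466, 663]) cube([32, 398, 32]);
translate([597, 466, 663]) cube([32, 398, 32]);
translate([158, 466, 472]) cube([32, 32, 191]);
translate([597, 466, 472]) cube([32, 32, 191]);


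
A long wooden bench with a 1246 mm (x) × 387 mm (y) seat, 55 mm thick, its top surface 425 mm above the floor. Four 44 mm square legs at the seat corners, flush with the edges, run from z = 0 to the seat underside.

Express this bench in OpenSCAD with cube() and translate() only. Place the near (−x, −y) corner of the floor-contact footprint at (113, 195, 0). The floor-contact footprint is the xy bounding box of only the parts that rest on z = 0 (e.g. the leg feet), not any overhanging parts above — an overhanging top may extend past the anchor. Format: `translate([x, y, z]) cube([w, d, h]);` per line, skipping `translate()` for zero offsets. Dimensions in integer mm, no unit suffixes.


translate([113, 195, 370]) cube([1246, 387, 55]);
translate([113, 195, 0]) cube([44, 44, 370]);
translate([113, 538, 0]) cube([44, 44, 370]);
translate([1315, 195, 0]) cube([44, 44, 370]);
translate([1315, 538, 0]) cube([44, 44, 370]);


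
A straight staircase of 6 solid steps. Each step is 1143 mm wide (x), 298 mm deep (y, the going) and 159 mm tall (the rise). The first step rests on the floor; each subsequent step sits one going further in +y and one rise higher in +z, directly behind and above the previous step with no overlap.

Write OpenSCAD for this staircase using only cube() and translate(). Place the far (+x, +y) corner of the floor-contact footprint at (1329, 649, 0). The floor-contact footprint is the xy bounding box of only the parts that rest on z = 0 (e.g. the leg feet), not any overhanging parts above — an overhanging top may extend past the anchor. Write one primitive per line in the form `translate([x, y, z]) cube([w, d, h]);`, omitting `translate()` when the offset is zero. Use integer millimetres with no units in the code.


translate([186, 351, 0]) cube([1143, 298, 159]);
translate([186, 649, 159]) cube([1143, 298, 159]);
translate([186, 947, 318]) cube([1143, 298, 159]);
translate([186, 1245, 477]) cube([1143, 298, 159]);
translate([186, 1543, 636]) cube([1143, 298, 159]);
translate([186, 1841, 795]) cube([1143, 298, 159]);


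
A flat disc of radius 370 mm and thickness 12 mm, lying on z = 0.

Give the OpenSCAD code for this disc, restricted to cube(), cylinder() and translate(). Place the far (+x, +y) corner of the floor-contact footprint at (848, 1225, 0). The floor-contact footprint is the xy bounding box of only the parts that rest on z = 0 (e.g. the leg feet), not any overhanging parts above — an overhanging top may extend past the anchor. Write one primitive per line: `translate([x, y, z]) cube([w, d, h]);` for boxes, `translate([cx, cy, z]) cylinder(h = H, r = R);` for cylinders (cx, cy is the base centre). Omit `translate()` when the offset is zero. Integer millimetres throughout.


translate([478, 855, 0]) cylinder(h = 12, r = 370);


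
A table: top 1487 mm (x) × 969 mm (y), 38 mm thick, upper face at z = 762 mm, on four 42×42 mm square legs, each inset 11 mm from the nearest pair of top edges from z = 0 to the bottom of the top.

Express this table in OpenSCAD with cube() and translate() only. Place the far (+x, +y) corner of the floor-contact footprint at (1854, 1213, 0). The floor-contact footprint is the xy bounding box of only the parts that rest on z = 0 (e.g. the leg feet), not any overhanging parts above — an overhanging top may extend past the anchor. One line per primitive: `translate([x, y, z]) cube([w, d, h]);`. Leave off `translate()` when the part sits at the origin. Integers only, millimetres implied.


translate([378, 255, 724]) cube([1487, 969, 38]);
translate([389, 266, 0]) cube([42, 42, 724]);
translate([1812, 266, 0]) cube([42, 42, 724]);
translate([389, 1171, 0]) cube([42, 42, 724]);
translate([1812, 1171, 0]) cube([42, 42, 724]);


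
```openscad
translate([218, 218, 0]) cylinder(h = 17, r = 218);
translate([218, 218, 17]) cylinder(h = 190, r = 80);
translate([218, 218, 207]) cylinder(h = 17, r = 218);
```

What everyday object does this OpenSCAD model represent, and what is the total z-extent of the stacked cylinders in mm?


A spool. The overall height is 224 mm.

Three coaxial cylinders, large–small–large — a spool. Two 17 mm flanges and a 190 mm core give 17 + 190 + 17 = 224 mm.


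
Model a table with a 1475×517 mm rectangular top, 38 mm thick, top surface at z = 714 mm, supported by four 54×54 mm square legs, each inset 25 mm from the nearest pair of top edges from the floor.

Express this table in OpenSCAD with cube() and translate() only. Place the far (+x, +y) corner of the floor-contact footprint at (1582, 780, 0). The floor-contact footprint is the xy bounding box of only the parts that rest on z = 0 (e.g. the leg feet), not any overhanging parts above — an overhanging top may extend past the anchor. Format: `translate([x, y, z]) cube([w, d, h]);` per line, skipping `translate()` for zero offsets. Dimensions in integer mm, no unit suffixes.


// leg_h = 714 - 38 = 676
translate([132, 288, 676]) cube([1475, 517, 38]);
translate([157, 313, 0]) cube([54, 54, 676]);
translate([1528, 313, 0]) cube([54, 54, 676]);
translate([157, 726, 0]) cube([54, 54, 676]);
translate([1528, 726, 0]) cube([54, 54, 676]);


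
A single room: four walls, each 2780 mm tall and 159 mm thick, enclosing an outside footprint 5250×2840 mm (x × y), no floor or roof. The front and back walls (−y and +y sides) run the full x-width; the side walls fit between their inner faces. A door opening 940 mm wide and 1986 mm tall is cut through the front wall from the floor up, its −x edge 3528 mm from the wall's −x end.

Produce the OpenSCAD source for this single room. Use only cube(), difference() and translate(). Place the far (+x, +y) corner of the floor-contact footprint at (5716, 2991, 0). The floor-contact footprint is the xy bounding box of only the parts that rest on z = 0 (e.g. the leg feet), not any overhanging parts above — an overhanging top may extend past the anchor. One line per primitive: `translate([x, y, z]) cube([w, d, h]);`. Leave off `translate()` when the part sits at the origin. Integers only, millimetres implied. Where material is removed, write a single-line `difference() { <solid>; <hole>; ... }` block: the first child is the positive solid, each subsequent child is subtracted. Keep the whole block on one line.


difference() { translate([466, 151, 0]) cube([5250, 159, 2780]); translate([3994, 151, 0]) cube([940, 159, 1986]); }
translate([466, 2832, 0]) cube([5250, 159, 2780]);
translate([466, 310, 0]) cube([159, 2522, 2780]);
translate([5557, 310, 0]) cube([159, 2522, 2780]);


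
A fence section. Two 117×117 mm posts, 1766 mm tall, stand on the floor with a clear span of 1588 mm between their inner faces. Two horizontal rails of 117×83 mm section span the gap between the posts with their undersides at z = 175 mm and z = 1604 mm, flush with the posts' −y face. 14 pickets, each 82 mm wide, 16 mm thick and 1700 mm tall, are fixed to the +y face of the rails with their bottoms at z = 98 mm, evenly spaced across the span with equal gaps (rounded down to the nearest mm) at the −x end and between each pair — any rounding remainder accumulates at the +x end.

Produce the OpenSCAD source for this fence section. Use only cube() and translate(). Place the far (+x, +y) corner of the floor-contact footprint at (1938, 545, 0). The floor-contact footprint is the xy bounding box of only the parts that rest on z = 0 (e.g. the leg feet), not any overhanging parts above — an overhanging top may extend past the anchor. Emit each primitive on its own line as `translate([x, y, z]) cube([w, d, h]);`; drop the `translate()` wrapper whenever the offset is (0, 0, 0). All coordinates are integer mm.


translate([116, 428, 0]) cube([117, 117, 1766]);
translate([1821, 428, 0]) cube([117, 117, 1766]);
translate([233, 428, 175]) cube([1588, 117, 83]);
translate([233, 428, 1604]) cube([1588, 117, 83]);
translate([262, 545, 98]) cube([82, 16, 1700]);
translate([373, 545, 98]) cube([82, 16, 1700]);
translate([484, 545, 98]) cube([82, 16, 1700]);
translate([595, 545, 98]) cube([82, 16, 1700]);
translate([706, 545, 98]) cube([82, 16, 1700]);
translate([817, 545, 98]) cube([82, 16, 1700]);
translate([928, 545, 98]) cube([82, 16, 1700]);
translate([1039, 545, 98]) cube([82, 16, 1700]);
translate([1150, 545, 98]) cube([82, 16, 1700]);
translate([1261, 545, 98]) cube([82, 16, 1700]);
translate([1372, 545, 98]) cube([82, 16, 1700]);
translate([1483, 545, 98]) cube([82, 16, 1700]);
translate([1594, 545, 98]) cube([82, 16, 1700]);
translate([1705, 545, 98]) cube([82, 16, 1700]);


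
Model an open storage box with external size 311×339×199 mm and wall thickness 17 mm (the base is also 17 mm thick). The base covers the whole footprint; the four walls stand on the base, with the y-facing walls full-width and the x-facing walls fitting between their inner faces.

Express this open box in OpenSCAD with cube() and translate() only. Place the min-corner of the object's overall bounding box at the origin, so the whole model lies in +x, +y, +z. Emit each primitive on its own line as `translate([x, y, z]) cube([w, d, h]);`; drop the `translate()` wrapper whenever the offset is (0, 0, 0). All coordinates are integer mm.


cube([311, 339, 17]);
translate([0, 0, 17]) cube([311, 17, 182]);
translate([0, 322, 17]) cube([311, 17, 182]);
translate([0, 17, 17]) cube([17, 305, 182]);
translate([294, 17, 17]) cube([17, 305, 182]);


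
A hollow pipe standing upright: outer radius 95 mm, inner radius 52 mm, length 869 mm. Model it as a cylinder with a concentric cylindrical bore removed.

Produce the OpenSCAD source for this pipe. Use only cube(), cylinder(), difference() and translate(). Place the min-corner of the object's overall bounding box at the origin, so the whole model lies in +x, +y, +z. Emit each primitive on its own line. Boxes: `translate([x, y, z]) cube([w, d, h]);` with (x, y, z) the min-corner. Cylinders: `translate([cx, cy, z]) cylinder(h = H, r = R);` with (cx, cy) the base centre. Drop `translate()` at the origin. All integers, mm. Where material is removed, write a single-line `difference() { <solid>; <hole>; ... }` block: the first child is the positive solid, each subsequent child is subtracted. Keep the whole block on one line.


difference() { translate([95, 95, 0]) cylinder(h = 869, r = 95); translate([95, 95, 0]) cylinder(h = 869, r = 52); }


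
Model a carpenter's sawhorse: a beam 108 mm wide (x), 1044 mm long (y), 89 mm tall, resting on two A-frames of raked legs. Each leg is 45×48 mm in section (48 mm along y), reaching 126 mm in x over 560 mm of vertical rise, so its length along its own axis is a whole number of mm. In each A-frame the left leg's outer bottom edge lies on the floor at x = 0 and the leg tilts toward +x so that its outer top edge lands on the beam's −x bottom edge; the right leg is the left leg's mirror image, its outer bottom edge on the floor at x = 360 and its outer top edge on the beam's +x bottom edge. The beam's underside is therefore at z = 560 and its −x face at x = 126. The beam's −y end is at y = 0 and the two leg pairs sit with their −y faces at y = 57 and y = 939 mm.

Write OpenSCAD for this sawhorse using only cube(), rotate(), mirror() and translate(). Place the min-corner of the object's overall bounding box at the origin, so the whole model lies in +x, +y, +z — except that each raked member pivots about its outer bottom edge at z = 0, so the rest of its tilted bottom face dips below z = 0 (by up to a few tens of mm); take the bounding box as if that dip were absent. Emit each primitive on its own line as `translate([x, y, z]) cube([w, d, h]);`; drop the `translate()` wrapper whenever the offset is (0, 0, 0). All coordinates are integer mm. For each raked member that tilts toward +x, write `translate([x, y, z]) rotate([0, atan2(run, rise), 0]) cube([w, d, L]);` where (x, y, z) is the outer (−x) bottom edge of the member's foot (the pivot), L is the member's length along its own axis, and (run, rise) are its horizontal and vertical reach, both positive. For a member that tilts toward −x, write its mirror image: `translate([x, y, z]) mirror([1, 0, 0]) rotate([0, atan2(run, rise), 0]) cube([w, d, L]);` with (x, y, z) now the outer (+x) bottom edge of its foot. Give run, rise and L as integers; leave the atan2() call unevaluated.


// leg length = √(126² + 560²) = 574
// right-leg outer foot x = 2·126 + 108 = 360
// beam min-corner = (126, 0, 560)
translate([126, 0, 560]) cube([108, 1044, 89]);
translate([0, 57, 0]) rotate([0, atan2(126, 560), 0]) cube([45, 48, 574]);
translate([360, 57, 0]) mirror([1, 0, 0]) rotate([0, atan2(126, 560), 0]) cube([45, 48, 574]);
translate([0, 939, 0]) rotate([0, atan2(126, 560), 0]) cube([45, 48, 574]);
translate([360, 939, 0]) mirror([1, 0, 0]) rotate([0, atan2(126, 560), 0]) cube([45, 48, 574]);
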